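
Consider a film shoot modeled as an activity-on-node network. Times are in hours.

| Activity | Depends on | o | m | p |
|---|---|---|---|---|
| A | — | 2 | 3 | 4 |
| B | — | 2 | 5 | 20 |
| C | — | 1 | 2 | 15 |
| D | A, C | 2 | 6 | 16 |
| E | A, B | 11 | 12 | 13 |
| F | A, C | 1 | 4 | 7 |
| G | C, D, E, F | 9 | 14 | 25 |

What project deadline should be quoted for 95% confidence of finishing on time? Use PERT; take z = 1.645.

te_A = (2 + 4·3 + 4)/6 = 18/6 = 3; σ²_A = ((4−2)/6)² = 0.111
te_B = (2 + 4·5 + 20)/6 = 42/6 = 7; σ²_B = ((20−2)/6)² = 9.000
te_C = (1 + 4·2 + 15)/6 = 24/6 = 4; σ²_C = ((15−1)/6)² = 5.444
te_D = (2 + 4·6 + 16)/6 = 42/6 = 7; σ²_D = ((16−2)/6)² = 5.444
te_E = (11 + 4·12 + 13)/6 = 72/6 = 12; σ²_E = ((13−11)/6)² = 0.111
te_F = (1 + 4·4 + 7)/6 = 24/6 = 4; σ²_F = ((7−1)/6)² = 1.000
te_G = (9 + 4·14 + 25)/6 = 90/6 = 15; σ²_G = ((25−9)/6)² = 7.111

Forward pass:
ES_A = 0; EF_A = 3
ES_B = 0; EF_B = 7
ES_C = 0; EF_C = 4
ES_D = max(EF_A=3, EF_C=4) = 4; EF_D = 4+7 = 11
ES_E = max(EF_A=3, EF_B=7) = 7; EF_E = 7+12 = 19
ES_F = max(EF_A=3, EF_C=4) = 4; EF_F = 4+4 = 8
ES_G = max(EF_C=4, EF_D=11, EF_E=19, EF_F=8) = 19; EF_G = 19+15 = 34
Expected project duration μ = 34 hours. Critical path: B → E → G.

Variance along critical path = 9.000 + 0.111 + 7.111 = 16.222; σ = 4.028 hours.
D = μ + z·σ = 34 + 1.645·4.028 = 40.6 hours

40.6 hours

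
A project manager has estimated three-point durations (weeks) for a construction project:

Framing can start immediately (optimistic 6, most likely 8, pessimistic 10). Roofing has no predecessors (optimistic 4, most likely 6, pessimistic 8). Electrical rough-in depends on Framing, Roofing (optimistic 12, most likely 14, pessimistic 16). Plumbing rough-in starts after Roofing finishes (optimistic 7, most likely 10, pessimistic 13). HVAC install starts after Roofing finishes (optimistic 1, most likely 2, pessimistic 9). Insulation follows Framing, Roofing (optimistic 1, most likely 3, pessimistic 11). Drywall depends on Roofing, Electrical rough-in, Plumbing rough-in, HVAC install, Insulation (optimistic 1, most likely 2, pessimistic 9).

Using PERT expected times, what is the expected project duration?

te_Framing = (6 + 4·8 + 10)/6 = 48/6 = 8
te_Roofing = (4 + 4·6 + 8)/6 = 36/6 = 6
te_Electrical rough-in = (12 + 4·14 + 16)/6 = 84/6 = 14
te_Plumbing rough-in = (7 + 4·10 + 13)/6 = 60/6 = 10
te_HVAC install = (1 + 4·2 + 9)/6 = 18/6 = 3
te_Insulation = (1 + 4·3 + 11)/6 = 24/6 = 4
te_Drywall = (1 + 4·2 + 9)/6 = 18/6 = 3

Forward pass:
ES_Framing = 0; EF_Framing = 8
ES_Roofing = 0; EF_Roofing = 6
ES_Electrical rough-in = max(EF_Framing=8, EF_Roofing=6) = 8; EF_Electrical rough-in = 8+14 = 22
ES_Plumbing rough-in = 6; EF_Plumbing rough-in = 6+10 = 16
ES_HVAC install = 6; EF_HVAC install = 6+3 = 9
ES_Insulation = max(EF_Framing=8, EF_Roofing=6) = 8; EF_Insulation = 8+4 = 12
ES_Drywall = max(EF_Roofing=6, EF_Electrical rough-in=22, EF_Plumbing rough-in=16, EF_HVAC install=9, EF_Insulation=12) = 22; EF_Drywall = 22+3 = 25
Expected project duration μ = 25 weeks. Critical path: Framing → Electrical rough-in → Drywall.

25 weeks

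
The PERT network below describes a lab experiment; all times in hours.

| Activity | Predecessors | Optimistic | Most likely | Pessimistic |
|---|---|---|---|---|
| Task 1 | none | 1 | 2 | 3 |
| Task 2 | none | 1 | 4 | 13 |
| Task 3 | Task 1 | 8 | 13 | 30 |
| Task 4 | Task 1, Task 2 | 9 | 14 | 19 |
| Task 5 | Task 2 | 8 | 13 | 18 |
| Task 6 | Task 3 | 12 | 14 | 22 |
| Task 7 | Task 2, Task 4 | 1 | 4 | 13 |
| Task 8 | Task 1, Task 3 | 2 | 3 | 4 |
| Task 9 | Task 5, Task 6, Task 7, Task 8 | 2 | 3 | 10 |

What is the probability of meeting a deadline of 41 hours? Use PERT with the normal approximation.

0.880

te_Task 1 = (1 + 4·2 + 3)/6 = 12/6 = 2; σ²_Task 1 = ((3−1)/6)² = 0.111
te_Task 2 = (1 + 4·4 + 13)/6 = 30/6 = 5; σ²_Task 2 = ((13−1)/6)² = 4.000
te_Task 3 = (8 + 4·13 + 30)/6 = 90/6 = 15; σ²_Task 3 = ((30−8)/6)² = 13.444
te_Task 4 = (9 + 4·14 + 19)/6 = 84/6 = 14; σ²_Task 4 = ((19−9)/6)² = 2.778
te_Task 5 = (8 + 4·13 + 18)/6 = 78/6 = 13; σ²_Task 5 = ((18−8)/6)² = 2.778
te_Task 6 = (12 + 4·14 + 22)/6 = 90/6 = 15; σ²_Task 6 = ((22−12)/6)² = 2.778
te_Task 7 = (1 + 4·4 + 13)/6 = 30/6 = 5; σ²_Task 7 = ((13−1)/6)² = 4.000
te_Task 8 = (2 + 4·3 + 4)/6 = 18/6 = 3; σ²_Task 8 = ((4−2)/6)² = 0.111
te_Task 9 = (2 + 4·3 + 10)/6 = 24/6 = 4; σ²_Task 9 = ((10−2)/6)² = 1.778

Forward pass:
ES_Task 1 = 0; EF_Task 1 = 2
ES_Task 2 = 0; EF_Task 2 = 5
ES_Task 3 = 2; EF_Task 3 = 2+15 = 17
ES_Task 4 = max(EF_Task 1=2, EF_Task 2=5) = 5; EF_Task 4 = 5+14 = 19
ES_Task 5 = 5; EF_Task 5 = 5+13 = 18
ES_Task 6 = 17; EF_Task 6 = 17+15 = 32
ES_Task 7 = max(EF_Task 2=5, EF_Task 4=19) = 19; EF_Task 7 = 19+5 = 24
ES_Task 8 = max(EF_Task 1=2, EF_Task 3=17) = 17; EF_Task 8 = 17+3 = 20
ES_Task 9 = max(EF_Task 5=18, EF_Task 6=32, EF_Task 7=24, EF_Task 8=20) = 32; EF_Task 9 = 32+4 = 36
Expected project duration μ = 36 hours. Critical path: Task 1 → Task 3 → Task 6 → Task 9.

Variance along critical path = 0.111 + 13.444 + 2.778 + 1.778 = 18.111; σ = √18.111 = 4.256 hours.
Z = (41 − 36) / 4.256 = 1.175
P(T ≤ 41) = Φ(1.175) ≈ 0.880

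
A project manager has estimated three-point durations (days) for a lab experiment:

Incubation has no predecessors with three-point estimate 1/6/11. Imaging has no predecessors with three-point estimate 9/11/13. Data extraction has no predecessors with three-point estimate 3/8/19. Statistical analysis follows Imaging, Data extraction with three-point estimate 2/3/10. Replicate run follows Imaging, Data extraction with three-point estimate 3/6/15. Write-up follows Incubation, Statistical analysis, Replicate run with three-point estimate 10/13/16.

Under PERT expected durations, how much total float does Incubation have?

te_Incubation = (1 + 4·6 + 11)/6 = 36/6 = 6
te_Imaging = (9 + 4·11 + 13)/6 = 66/6 = 11
te_Data extraction = (3 + 4·8 + 19)/6 = 54/6 = 9
te_Statistical analysis = (2 + 4·3 + 10)/6 = 24/6 = 4
te_Replicate run = (3 + 4·6 + 15)/6 = 42/6 = 7
te_Write-up = (10 + 4·13 + 16)/6 = 78/6 = 13

Forward pass:
ES_Incubation = 0; EF_Incubation = 6
ES_Imaging = 0; EF_Imaging = 11
ES_Data extraction = 0; EF_Data extraction = 9
ES_Statistical analysis = max(EF_Imaging=11, EF_Data extraction=9) = 11; EF_Statistical analysis = 11+4 = 15
ES_Replicate run = max(EF_Imaging=11, EF_Data extraction=9) = 11; EF_Replicate run = 11+7 = 18
ES_Write-up = max(EF_Incubation=6, EF_Statistical analysis=15, EF_Replicate run=18) = 18; EF_Write-up = 18+13 = 31
Expected project duration μ = 31 days. Critical path: Imaging → Replicate run → Write-up.

Backward pass:
LF_Write-up = 31; LS_Write-up = 31−13 = 18
LF_Replicate run = LS_Write-up = 18; LS_Replicate run = 18−7 = 11
LF_Statistical analysis = LS_Write-up = 18; LS_Statistical analysis = 18−4 = 14
LF_Data extraction = min(LS_Statistical analysis=14, LS_Replicate run=11) = 11; LS_Data extraction = 11−9 = 2
LF_Imaging = min(LS_Statistical analysis=14, LS_Replicate run=11) = 11; LS_Imaging = 11−11 = 0
LF_Incubation = LS_Write-up = 18; LS_Incubation = 18−6 = 12
Slack_Incubation = LS_Incubation − ES_Incubation = 12 − 0 = 12

12 days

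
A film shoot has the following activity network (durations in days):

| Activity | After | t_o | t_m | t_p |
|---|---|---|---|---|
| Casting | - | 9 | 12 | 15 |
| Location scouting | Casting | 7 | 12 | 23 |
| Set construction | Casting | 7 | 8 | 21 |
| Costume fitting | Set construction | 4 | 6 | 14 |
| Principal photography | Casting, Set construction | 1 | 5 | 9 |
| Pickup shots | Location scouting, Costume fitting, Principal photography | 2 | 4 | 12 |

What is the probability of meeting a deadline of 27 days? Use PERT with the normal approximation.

0.022

te_Casting = (9 + 4·12 + 15)/6 = 72/6 = 12; σ²_Casting = ((15−9)/6)² = 1.000
te_Location scouting = (7 + 4·12 + 23)/6 = 78/6 = 13; σ²_Location scouting = ((23−7)/6)² = 7.111
te_Set construction = (7 + 4·8 + 21)/6 = 60/6 = 10; σ²_Set construction = ((21−7)/6)² = 5.444
te_Costume fitting = (4 + 4·6 + 14)/6 = 42/6 = 7; σ²_Costume fitting = ((14−4)/6)² = 2.778
te_Principal photography = (1 + 4·5 + 9)/6 = 30/6 = 5; σ²_Principal photography = ((9−1)/6)² = 1.778
te_Pickup shots = (2 + 4·4 + 12)/6 = 30/6 = 5; σ²_Pickup shots = ((12−2)/6)² = 2.778

Forward pass:
ES_Casting = 0; EF_Casting = 12
ES_Location scouting = 12; EF_Location scouting = 12+13 = 25
ES_Set construction = 12; EF_Set construction = 12+10 = 22
ES_Costume fitting = 22; EF_Costume fitting = 22+7 = 29
ES_Principal photography = max(EF_Casting=12, EF_Set construction=22) = 22; EF_Principal photography = 22+5 = 27
ES_Pickup shots = max(EF_Location scouting=25, EF_Costume fitting=29, EF_Principal photography=27) = 29; EF_Pickup shots = 29+5 = 34
Expected project duration μ = 34 days. Critical path: Casting → Set construction → Costume fitting → Pickup shots.

Variance along critical path = 1.000 + 5.444 + 2.778 + 2.778 = 12.000; σ = √12.000 = 3.464 days.
Z = (27 − 34) / 3.464 = -2.021
P(T ≤ 27) = Φ(-2.021) ≈ 0.022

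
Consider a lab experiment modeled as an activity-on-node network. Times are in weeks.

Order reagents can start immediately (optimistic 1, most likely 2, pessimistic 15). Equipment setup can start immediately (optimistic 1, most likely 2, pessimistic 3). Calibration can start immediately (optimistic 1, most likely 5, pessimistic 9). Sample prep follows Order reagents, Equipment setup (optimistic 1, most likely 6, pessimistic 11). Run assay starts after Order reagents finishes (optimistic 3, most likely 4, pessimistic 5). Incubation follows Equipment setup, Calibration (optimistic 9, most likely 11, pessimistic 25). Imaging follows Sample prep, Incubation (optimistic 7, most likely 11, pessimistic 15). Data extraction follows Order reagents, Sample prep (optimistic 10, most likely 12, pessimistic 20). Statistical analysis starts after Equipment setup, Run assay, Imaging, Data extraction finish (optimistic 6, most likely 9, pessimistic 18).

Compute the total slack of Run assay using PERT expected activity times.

21 weeks

te_Order reagents = (1 + 4·2 + 15)/6 = 24/6 = 4
te_Equipment setup = (1 + 4·2 + 3)/6 = 12/6 = 2
te_Calibration = (1 + 4·5 + 9)/6 = 30/6 = 5
te_Sample prep = (1 + 4·6 + 11)/6 = 36/6 = 6
te_Run assay = (3 + 4·4 + 5)/6 = 24/6 = 4
te_Incubation = (9 + 4·11 + 25)/6 = 78/6 = 13
te_Imaging = (7 + 4·11 + 15)/6 = 66/6 = 11
te_Data extraction = (10 + 4·12 + 20)/6 = 78/6 = 13
te_Statistical analysis = (6 + 4·9 + 18)/6 = 60/6 = 10

Forward pass:
ES_Order reagents = 0; EF_Order reagents = 4
ES_Equipment setup = 0; EF_Equipment setup = 2
ES_Calibration = 0; EF_Calibration = 5
ES_Sample prep = max(EF_Order reagents=4, EF_Equipment setup=2) = 4; EF_Sample prep = 4+6 = 10
ES_Run assay = 4; EF_Run assay = 4+4 = 8
ES_Incubation = max(EF_Equipment setup=2, EF_Calibration=5) = 5; EF_Incubation = 5+13 = 18
ES_Imaging = max(EF_Sample prep=10, EF_Incubation=18) = 18; EF_Imaging = 18+11 = 29
ES_Data extraction = max(EF_Order reagents=4, EF_Sample prep=10) = 10; EF_Data extraction = 10+13 = 23
ES_Statistical analysis = max(EF_Equipment setup=2, EF_Run assay=8, EF_Imaging=29, EF_Data extraction=23) = 29; EF_Statistical analysis = 29+10 = 39
Expected project duration μ = 39 weeks. Critical path: Calibration → Incubation → Imaging → Statistical analysis.

Backward pass:
LF_Statistical analysis = 39; LS_Statistical analysis = 39−10 = 29
LF_Data extraction = LS_Statistical analysis = 29; LS_Data extraction = 29−13 = 16
LF_Imaging = LS_Statistical analysis = 29; LS_Imaging = 29−11 = 18
LF_Incubation = LS_Imaging = 18; LS_Incubation = 18−13 = 5
LF_Run assay = LS_Statistical analysis = 29; LS_Run assay = 29−4 = 25
LF_Sample prep = min(LS_Imaging=18, LS_Data extraction=16) = 16; LS_Sample prep = 16−6 = 10
LF_Calibration = LS_Incubation = 5; LS_Calibration = 5−5 = 0
LF_Equipment setup = min(LS_Sample prep=10, LS_Incubation=5, LS_Statistical analysis=29) = 5; LS_Equipment setup = 5−2 = 3
LF_Order reagents = min(LS_Sample prep=10, LS_Run assay=25, LS_Data extraction=16) = 10; LS_Order reagents = 10−4 = 6
Slack_Run assay = LS_Run assay − ES_Run assay = 25 − 4 = 21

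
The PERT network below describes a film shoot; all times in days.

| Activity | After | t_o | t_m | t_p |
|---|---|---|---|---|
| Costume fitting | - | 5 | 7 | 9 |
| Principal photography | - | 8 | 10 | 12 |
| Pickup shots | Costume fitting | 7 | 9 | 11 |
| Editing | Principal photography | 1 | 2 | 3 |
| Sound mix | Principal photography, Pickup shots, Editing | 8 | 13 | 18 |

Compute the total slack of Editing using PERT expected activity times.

4 days

te_Costume fitting = (5 + 4·7 + 9)/6 = 42/6 = 7
te_Principal photography = (8 + 4·10 + 12)/6 = 60/6 = 10
te_Pickup shots = (7 + 4·9 + 11)/6 = 54/6 = 9
te_Editing = (1 + 4·2 + 3)/6 = 12/6 = 2
te_Sound mix = (8 + 4·13 + 18)/6 = 78/6 = 13

Forward pass:
ES_Costume fitting = 0; EF_Costume fitting = 7
ES_Principal photography = 0; EF_Principal photography = 10
ES_Pickup shots = 7; EF_Pickup shots = 7+9 = 16
ES_Editing = 10; EF_Editing = 10+2 = 12
ES_Sound mix = max(EF_Principal photography=10, EF_Pickup shots=16, EF_Editing=12) = 16; EF_Sound mix = 16+13 = 29
Expected project duration μ = 29 days. Critical path: Costume fitting → Pickup shots → Sound mix.

Backward pass:
LF_Sound mix = 29; LS_Sound mix = 29−13 = 16
LF_Editing = LS_Sound mix = 16; LS_Editing = 16−2 = 14
LF_Pickup shots = LS_Sound mix = 16; LS_Pickup shots = 16−9 = 7
LF_Principal photography = min(LS_Editing=14, LS_Sound mix=16) = 14; LS_Principal photography = 14−10 = 4
LF_Costume fitting = LS_Pickup shots = 7; LS_Costume fitting = 7−7 = 0
Slack_Editing = LS_Editing − ES_Editing = 14 − 10 = 4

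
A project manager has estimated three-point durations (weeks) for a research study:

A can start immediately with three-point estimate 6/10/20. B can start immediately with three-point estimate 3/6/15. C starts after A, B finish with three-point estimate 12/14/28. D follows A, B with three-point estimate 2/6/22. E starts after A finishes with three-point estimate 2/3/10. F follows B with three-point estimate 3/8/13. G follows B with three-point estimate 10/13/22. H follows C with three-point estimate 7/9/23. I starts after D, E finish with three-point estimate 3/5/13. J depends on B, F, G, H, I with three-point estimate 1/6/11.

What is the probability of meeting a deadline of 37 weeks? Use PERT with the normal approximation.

0.070

te_A = (6 + 4·10 + 20)/6 = 66/6 = 11; σ²_A = ((20−6)/6)² = 5.444
te_B = (3 + 4·6 + 15)/6 = 42/6 = 7; σ²_B = ((15−3)/6)² = 4.000
te_C = (12 + 4·14 + 28)/6 = 96/6 = 16; σ²_C = ((28−12)/6)² = 7.111
te_D = (2 + 4·6 + 22)/6 = 48/6 = 8; σ²_D = ((22−2)/6)² = 11.111
te_E = (2 + 4·3 + 10)/6 = 24/6 = 4; σ²_E = ((10−2)/6)² = 1.778
te_F = (3 + 4·8 + 13)/6 = 48/6 = 8; σ²_F = ((13−3)/6)² = 2.778
te_G = (10 + 4·13 + 22)/6 = 84/6 = 14; σ²_G = ((22−10)/6)² = 4.000
te_H = (7 + 4·9 + 23)/6 = 66/6 = 11; σ²_H = ((23−7)/6)² = 7.111
te_I = (3 + 4·5 + 13)/6 = 36/6 = 6; σ²_I = ((13−3)/6)² = 2.778
te_J = (1 + 4·6 + 11)/6 = 36/6 = 6; σ²_J = ((11−1)/6)² = 2.778

Forward pass:
ES_A = 0; EF_A = 11
ES_B = 0; EF_B = 7
ES_C = max(EF_A=11, EF_B=7) = 11; EF_C = 11+16 = 27
ES_D = max(EF_A=11, EF_B=7) = 11; EF_D = 11+8 = 19
ES_E = 11; EF_E = 11+4 = 15
ES_F = 7; EF_F = 7+8 = 15
ES_G = 7; EF_G = 7+14 = 21
ES_H = 27; EF_H = 27+11 = 38
ES_I = max(EF_D=19, EF_E=15) = 19; EF_I = 19+6 = 25
ES_J = max(EF_B=7, EF_F=15, EF_G=21, EF_H=38, EF_I=25) = 38; EF_J = 38+6 = 44
Expected project duration μ = 44 weeks. Critical path: A → C → H → J.

Variance along critical path = 5.444 + 7.111 + 7.111 + 2.778 = 22.444; σ = √22.444 = 4.738 weeks.
Z = (37 − 44) / 4.738 = -1.478
P(T ≤ 37) = Φ(-1.478) ≈ 0.070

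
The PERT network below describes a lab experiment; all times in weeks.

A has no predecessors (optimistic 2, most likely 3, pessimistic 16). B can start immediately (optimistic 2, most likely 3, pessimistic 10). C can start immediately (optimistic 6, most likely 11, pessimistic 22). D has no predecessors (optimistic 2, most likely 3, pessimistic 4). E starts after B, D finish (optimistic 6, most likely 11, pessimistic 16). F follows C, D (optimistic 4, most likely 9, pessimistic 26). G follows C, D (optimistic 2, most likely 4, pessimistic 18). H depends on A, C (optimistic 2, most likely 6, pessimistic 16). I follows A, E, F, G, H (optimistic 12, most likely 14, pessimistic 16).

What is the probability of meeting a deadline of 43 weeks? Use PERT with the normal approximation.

0.905

te_A = (2 + 4·3 + 16)/6 = 30/6 = 5; σ²_A = ((16−2)/6)² = 5.444
te_B = (2 + 4·3 + 10)/6 = 24/6 = 4; σ²_B = ((10−2)/6)² = 1.778
te_C = (6 + 4·11 + 22)/6 = 72/6 = 12; σ²_C = ((22−6)/6)² = 7.111
te_D = (2 + 4·3 + 4)/6 = 18/6 = 3; σ²_D = ((4−2)/6)² = 0.111
te_E = (6 + 4·11 + 16)/6 = 66/6 = 11; σ²_E = ((16−6)/6)² = 2.778
te_F = (4 + 4·9 + 26)/6 = 66/6 = 11; σ²_F = ((26−4)/6)² = 13.444
te_G = (2 + 4·4 + 18)/6 = 36/6 = 6; σ²_G = ((18−2)/6)² = 7.111
te_H = (2 + 4·6 + 16)/6 = 42/6 = 7; σ²_H = ((16−2)/6)² = 5.444
te_I = (12 + 4·14 + 16)/6 = 84/6 = 14; σ²_I = ((16−12)/6)² = 0.444

Forward pass:
ES_A = 0; EF_A = 5
ES_B = 0; EF_B = 4
ES_C = 0; EF_C = 12
ES_D = 0; EF_D = 3
ES_E = max(EF_B=4, EF_D=3) = 4; EF_E = 4+11 = 15
ES_F = max(EF_C=12, EF_D=3) = 12; EF_F = 12+11 = 23
ES_G = max(EF_C=12, EF_D=3) = 12; EF_G = 12+6 = 18
ES_H = max(EF_A=5, EF_C=12) = 12; EF_H = 12+7 = 19
ES_I = max(EF_A=5, EF_E=15, EF_F=23, EF_G=18, EF_H=19) = 23; EF_I = 23+14 = 37
Expected project duration μ = 37 weeks. Critical path: C → F → I.

Variance along critical path = 7.111 + 13.444 + 0.444 = 21.000; σ = √21.000 = 4.583 weeks.
Z = (43 − 37) / 4.583 = 1.309
P(T ≤ 43) = Φ(1.309) ≈ 0.905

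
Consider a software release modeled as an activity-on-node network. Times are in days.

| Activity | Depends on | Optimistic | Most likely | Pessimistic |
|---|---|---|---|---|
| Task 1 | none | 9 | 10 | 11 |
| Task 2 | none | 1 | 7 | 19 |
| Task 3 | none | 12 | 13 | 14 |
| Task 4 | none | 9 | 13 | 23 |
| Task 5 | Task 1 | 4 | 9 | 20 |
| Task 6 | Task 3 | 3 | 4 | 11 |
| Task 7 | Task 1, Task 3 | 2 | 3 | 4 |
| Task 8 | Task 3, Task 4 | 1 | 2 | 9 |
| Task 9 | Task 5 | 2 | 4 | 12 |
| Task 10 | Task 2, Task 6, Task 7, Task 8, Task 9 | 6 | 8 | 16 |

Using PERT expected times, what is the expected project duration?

te_Task 1 = (9 + 4·10 + 11)/6 = 60/6 = 10
te_Task 2 = (1 + 4·7 + 19)/6 = 48/6 = 8
te_Task 3 = (12 + 4·13 + 14)/6 = 78/6 = 13
te_Task 4 = (9 + 4·13 + 23)/6 = 84/6 = 14
te_Task 5 = (4 + 4·9 + 20)/6 = 60/6 = 10
te_Task 6 = (3 + 4·4 + 11)/6 = 30/6 = 5
te_Task 7 = (2 + 4·3 + 4)/6 = 18/6 = 3
te_Task 8 = (1 + 4·2 + 9)/6 = 18/6 = 3
te_Task 9 = (2 + 4·4 + 12)/6 = 30/6 = 5
te_Task 10 = (6 + 4·8 + 16)/6 = 54/6 = 9

Forward pass:
ES_Task 1 = 0; EF_Task 1 = 10
ES_Task 2 = 0; EF_Task 2 = 8
ES_Task 3 = 0; EF_Task 3 = 13
ES_Task 4 = 0; EF_Task 4 = 14
ES_Task 5 = 10; EF_Task 5 = 10+10 = 20
ES_Task 6 = 13; EF_Task 6 = 13+5 = 18
ES_Task 7 = max(EF_Task 1=10, EF_Task 3=13) = 13; EF_Task 7 = 13+3 = 16
ES_Task 8 = max(EF_Task 3=13, EF_Task 4=14) = 14; EF_Task 8 = 14+3 = 17
ES_Task 9 = 20; EF_Task 9 = 20+5 = 25
ES_Task 10 = max(EF_Task 2=8, EF_Task 6=18, EF_Task 7=16, EF_Task 8=17, EF_Task 9=25) = 25; EF_Task 10 = 25+9 = 34
Expected project duration μ = 34 days. Critical path: Task 1 → Task 5 → Task 9 → Task 10.

34 days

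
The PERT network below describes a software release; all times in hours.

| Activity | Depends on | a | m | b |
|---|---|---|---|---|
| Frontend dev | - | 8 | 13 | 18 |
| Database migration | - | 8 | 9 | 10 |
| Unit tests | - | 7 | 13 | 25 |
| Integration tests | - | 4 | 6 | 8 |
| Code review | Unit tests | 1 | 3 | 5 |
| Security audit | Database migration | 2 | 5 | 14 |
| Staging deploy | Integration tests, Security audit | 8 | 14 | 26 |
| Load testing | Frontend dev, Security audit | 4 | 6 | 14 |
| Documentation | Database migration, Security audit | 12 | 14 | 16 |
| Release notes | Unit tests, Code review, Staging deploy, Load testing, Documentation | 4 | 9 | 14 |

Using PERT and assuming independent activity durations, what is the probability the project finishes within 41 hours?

te_Frontend dev = (8 + 4·13 + 18)/6 = 78/6 = 13; σ²_Frontend dev = ((18−8)/6)² = 2.778
te_Database migration = (8 + 4·9 + 10)/6 = 54/6 = 9; σ²_Database migration = ((10−8)/6)² = 0.111
te_Unit tests = (7 + 4·13 + 25)/6 = 84/6 = 14; σ²_Unit tests = ((25−7)/6)² = 9.000
te_Integration tests = (4 + 4·6 + 8)/6 = 36/6 = 6; σ²_Integration tests = ((8−4)/6)² = 0.444
te_Code review = (1 + 4·3 + 5)/6 = 18/6 = 3; σ²_Code review = ((5−1)/6)² = 0.444
te_Security audit = (2 + 4·5 + 14)/6 = 36/6 = 6; σ²_Security audit = ((14−2)/6)² = 4.000
te_Staging deploy = (8 + 4·14 + 26)/6 = 90/6 = 15; σ²_Staging deploy = ((26−8)/6)² = 9.000
te_Load testing = (4 + 4·6 + 14)/6 = 42/6 = 7; σ²_Load testing = ((14−4)/6)² = 2.778
te_Documentation = (12 + 4·14 + 16)/6 = 84/6 = 14; σ²_Documentation = ((16−12)/6)² = 0.444
te_Release notes = (4 + 4·9 + 14)/6 = 54/6 = 9; σ²_Release notes = ((14−4)/6)² = 2.778

Forward pass:
ES_Frontend dev = 0; EF_Frontend dev = 13
ES_Database migration = 0; EF_Database migration = 9
ES_Unit tests = 0; EF_Unit tests = 14
ES_Integration tests = 0; EF_Integration tests = 6
ES_Code review = 14; EF_Code review = 14+3 = 17
ES_Security audit = 9; EF_Security audit = 9+6 = 15
ES_Staging deploy = max(EF_Integration tests=6, EF_Security audit=15) = 15; EF_Staging deploy = 15+15 = 30
ES_Load testing = max(EF_Frontend dev=13, EF_Security audit=15) = 15; EF_Load testing = 15+7 = 22
ES_Documentation = max(EF_Database migration=9, EF_Security audit=15) = 15; EF_Documentation = 15+14 = 29
ES_Release notes = max(EF_Unit tests=14, EF_Code review=17, EF_Staging deploy=30, EF_Load testing=22, EF_Documentation=29) = 30; EF_Release notes = 30+9 = 39
Expected project duration μ = 39 hours. Critical path: Database migration → Security audit → Staging deploy → Release notes.

Variance along critical path = 0.111 + 4.000 + 9.000 + 2.778 = 15.889; σ = √15.889 = 3.986 hours.
Z = (41 − 39) / 3.986 = 0.502
P(T ≤ 41) = Φ(0.502) ≈ 0.692

0.692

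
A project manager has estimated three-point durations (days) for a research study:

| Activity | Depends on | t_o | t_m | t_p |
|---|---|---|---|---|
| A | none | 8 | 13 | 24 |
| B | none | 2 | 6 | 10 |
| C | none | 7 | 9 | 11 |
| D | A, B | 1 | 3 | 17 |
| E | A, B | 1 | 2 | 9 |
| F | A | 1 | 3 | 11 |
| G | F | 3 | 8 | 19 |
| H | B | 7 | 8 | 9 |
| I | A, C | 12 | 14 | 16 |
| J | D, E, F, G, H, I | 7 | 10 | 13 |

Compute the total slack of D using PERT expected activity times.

te_A = (8 + 4·13 + 24)/6 = 84/6 = 14
te_B = (2 + 4·6 + 10)/6 = 36/6 = 6
te_C = (7 + 4·9 + 11)/6 = 54/6 = 9
te_D = (1 + 4·3 + 17)/6 = 30/6 = 5
te_E = (1 + 4·2 + 9)/6 = 18/6 = 3
te_F = (1 + 4·3 + 11)/6 = 24/6 = 4
te_G = (3 + 4·8 + 19)/6 = 54/6 = 9
te_H = (7 + 4·8 + 9)/6 = 48/6 = 8
te_I = (12 + 4·14 + 16)/6 = 84/6 = 14
te_J = (7 + 4·10 + 13)/6 = 60/6 = 10

Forward pass:
ES_A = 0; EF_A = 14
ES_B = 0; EF_B = 6
ES_C = 0; EF_C = 9
ES_D = max(EF_A=14, EF_B=6) = 14; EF_D = 14+5 = 19
ES_E = max(EF_A=14, EF_B=6) = 14; EF_E = 14+3 = 17
ES_F = 14; EF_F = 14+4 = 18
ES_G = 18; EF_G = 18+9 = 27
ES_H = 6; EF_H = 6+8 = 14
ES_I = max(EF_A=14, EF_C=9) = 14; EF_I = 14+14 = 28
ES_J = max(EF_D=19, EF_E=17, EF_F=18, EF_G=27, EF_H=14, EF_I=28) = 28; EF_J = 28+10 = 38
Expected project duration μ = 38 days. Critical path: A → I → J.

Backward pass:
LF_J = 38; LS_J = 38−10 = 28
LF_I = LS_J = 28; LS_I = 28−14 = 14
LF_H = LS_J = 28; LS_H = 28−8 = 20
LF_G = LS_J = 28; LS_G = 28−9 = 19
LF_F = min(LS_G=19, LS_J=28) = 19; LS_F = 19−4 = 15
LF_E = LS_J = 28; LS_E = 28−3 = 25
LF_D = LS_J = 28; LS_D = 28−5 = 23
LF_C = LS_I = 14; LS_C = 14−9 = 5
LF_B = min(LS_D=23, LS_E=25, LS_H=20) = 20; LS_B = 20−6 = 14
LF_A = min(LS_D=23, LS_E=25, LS_F=15, LS_I=14) = 14; LS_A = 14−14 = 0
Slack_D = LS_D − ES_D = 23 − 14 = 9

9 days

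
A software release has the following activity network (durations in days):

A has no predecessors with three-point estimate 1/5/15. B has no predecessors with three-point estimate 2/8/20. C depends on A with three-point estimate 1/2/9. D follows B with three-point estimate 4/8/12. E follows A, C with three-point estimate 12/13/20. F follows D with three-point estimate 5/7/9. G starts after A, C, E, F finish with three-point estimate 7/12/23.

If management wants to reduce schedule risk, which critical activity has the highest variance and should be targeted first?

B

te_A = (1 + 4·5 + 15)/6 = 36/6 = 6; σ²_A = ((15−1)/6)² = 5.444
te_B = (2 + 4·8 + 20)/6 = 54/6 = 9; σ²_B = ((20−2)/6)² = 9.000
te_C = (1 + 4·2 + 9)/6 = 18/6 = 3; σ²_C = ((9−1)/6)² = 1.778
te_D = (4 + 4·8 + 12)/6 = 48/6 = 8; σ²_D = ((12−4)/6)² = 1.778
te_E = (12 + 4·13 + 20)/6 = 84/6 = 14; σ²_E = ((20−12)/6)² = 1.778
te_F = (5 + 4·7 + 9)/6 = 42/6 = 7; σ²_F = ((9−5)/6)² = 0.444
te_G = (7 + 4·12 + 23)/6 = 78/6 = 13; σ²_G = ((23−7)/6)² = 7.111

Forward pass:
ES_A = 0; EF_A = 6
ES_B = 0; EF_B = 9
ES_C = 6; EF_C = 6+3 = 9
ES_D = 9; EF_D = 9+8 = 17
ES_E = max(EF_A=6, EF_C=9) = 9; EF_E = 9+14 = 23
ES_F = 17; EF_F = 17+7 = 24
ES_G = max(EF_A=6, EF_C=9, EF_E=23, EF_F=24) = 24; EF_G = 24+13 = 37
Expected project duration μ = 37 days. Critical path: B → D → F → G.

Variances on critical path: σ²_B=9.000, σ²_D=1.778, σ²_F=0.444, σ²_G=7.111.
Largest is σ²_B = 9.000.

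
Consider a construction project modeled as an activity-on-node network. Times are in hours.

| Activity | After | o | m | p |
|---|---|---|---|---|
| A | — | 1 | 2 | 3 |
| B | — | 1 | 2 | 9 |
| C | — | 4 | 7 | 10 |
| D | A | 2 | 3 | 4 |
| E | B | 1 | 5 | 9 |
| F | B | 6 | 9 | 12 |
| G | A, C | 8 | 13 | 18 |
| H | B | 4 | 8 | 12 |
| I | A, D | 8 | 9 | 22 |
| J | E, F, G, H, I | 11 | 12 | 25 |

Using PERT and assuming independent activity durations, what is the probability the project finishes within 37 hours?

0.838

te_A = (1 + 4·2 + 3)/6 = 12/6 = 2; σ²_A = ((3−1)/6)² = 0.111
te_B = (1 + 4·2 + 9)/6 = 18/6 = 3; σ²_B = ((9−1)/6)² = 1.778
te_C = (4 + 4·7 + 10)/6 = 42/6 = 7; σ²_C = ((10−4)/6)² = 1.000
te_D = (2 + 4·3 + 4)/6 = 18/6 = 3; σ²_D = ((4−2)/6)² = 0.111
te_E = (1 + 4·5 + 9)/6 = 30/6 = 5; σ²_E = ((9−1)/6)² = 1.778
te_F = (6 + 4·9 + 12)/6 = 54/6 = 9; σ²_F = ((12−6)/6)² = 1.000
te_G = (8 + 4·13 + 18)/6 = 78/6 = 13; σ²_G = ((18−8)/6)² = 2.778
te_H = (4 + 4·8 + 12)/6 = 48/6 = 8; σ²_H = ((12−4)/6)² = 1.778
te_I = (8 + 4·9 + 22)/6 = 66/6 = 11; σ²_I = ((22−8)/6)² = 5.444
te_J = (11 + 4·12 + 25)/6 = 84/6 = 14; σ²_J = ((25−11)/6)² = 5.444

Forward pass:
ES_A = 0; EF_A = 2
ES_B = 0; EF_B = 3
ES_C = 0; EF_C = 7
ES_D = 2; EF_D = 2+3 = 5
ES_E = 3; EF_E = 3+5 = 8
ES_F = 3; EF_F = 3+9 = 12
ES_G = max(EF_A=2, EF_C=7) = 7; EF_G = 7+13 = 20
ES_H = 3; EF_H = 3+8 = 11
ES_I = max(EF_A=2, EF_D=5) = 5; EF_I = 5+11 = 16
ES_J = max(EF_E=8, EF_F=12, EF_G=20, EF_H=11, EF_I=16) = 20; EF_J = 20+14 = 34
Expected project duration μ = 34 hours. Critical path: C → G → J.

Variance along critical path = 1.000 + 2.778 + 5.444 = 9.222; σ = √9.222 = 3.037 hours.
Z = (37 − 34) / 3.037 = 0.988
P(T ≤ 37) = Φ(0.988) ≈ 0.838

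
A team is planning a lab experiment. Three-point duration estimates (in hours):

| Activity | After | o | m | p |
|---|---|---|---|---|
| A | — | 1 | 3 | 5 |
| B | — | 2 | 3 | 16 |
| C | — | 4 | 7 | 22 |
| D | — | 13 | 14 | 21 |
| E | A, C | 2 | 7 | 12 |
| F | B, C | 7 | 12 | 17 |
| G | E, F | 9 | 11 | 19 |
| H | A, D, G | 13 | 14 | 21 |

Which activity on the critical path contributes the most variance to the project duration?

C

te_A = (1 + 4·3 + 5)/6 = 18/6 = 3; σ²_A = ((5−1)/6)² = 0.444
te_B = (2 + 4·3 + 16)/6 = 30/6 = 5; σ²_B = ((16−2)/6)² = 5.444
te_C = (4 + 4·7 + 22)/6 = 54/6 = 9; σ²_C = ((22−4)/6)² = 9.000
te_D = (13 + 4·14 + 21)/6 = 90/6 = 15; σ²_D = ((21−13)/6)² = 1.778
te_E = (2 + 4·7 + 12)/6 = 42/6 = 7; σ²_E = ((12−2)/6)² = 2.778
te_F = (7 + 4·12 + 17)/6 = 72/6 = 12; σ²_F = ((17−7)/6)² = 2.778
te_G = (9 + 4·11 + 19)/6 = 72/6 = 12; σ²_G = ((19−9)/6)² = 2.778
te_H = (13 + 4·14 + 21)/6 = 90/6 = 15; σ²_H = ((21−13)/6)² = 1.778

Forward pass:
ES_A = 0; EF_A = 3
ES_B = 0; EF_B = 5
ES_C = 0; EF_C = 9
ES_D = 0; EF_D = 15
ES_E = max(EF_A=3, EF_C=9) = 9; EF_E = 9+7 = 16
ES_F = max(EF_B=5, EF_C=9) = 9; EF_F = 9+12 = 21
ES_G = max(EF_E=16, EF_F=21) = 21; EF_G = 21+12 = 33
ES_H = max(EF_A=3, EF_D=15, EF_G=33) = 33; EF_H = 33+15 = 48
Expected project duration μ = 48 hours. Critical path: C → F → G → H.

Variances on critical path: σ²_C=9.000, σ²_F=2.778, σ²_G=2.778, σ²_H=1.778.
Largest is σ²_C = 9.000.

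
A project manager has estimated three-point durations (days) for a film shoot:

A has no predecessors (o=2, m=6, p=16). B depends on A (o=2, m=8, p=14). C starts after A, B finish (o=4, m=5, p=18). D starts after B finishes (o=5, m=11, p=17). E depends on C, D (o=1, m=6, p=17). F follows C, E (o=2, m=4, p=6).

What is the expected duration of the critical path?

37 days

te_A = (2 + 4·6 + 16)/6 = 42/6 = 7
te_B = (2 + 4·8 + 14)/6 = 48/6 = 8
te_C = (4 + 4·5 + 18)/6 = 42/6 = 7
te_D = (5 + 4·11 + 17)/6 = 66/6 = 11
te_E = (1 + 4·6 + 17)/6 = 42/6 = 7
te_F = (2 + 4·4 + 6)/6 = 24/6 = 4

Forward pass:
ES_A = 0; EF_A = 7
ES_B = 7; EF_B = 7+8 = 15
ES_C = max(EF_A=7, EF_B=15) = 15; EF_C = 15+7 = 22
ES_D = 15; EF_D = 15+11 = 26
ES_E = max(EF_C=22, EF_D=26) = 26; EF_E = 26+7 = 33
ES_F = max(EF_C=22, EF_E=33) = 33; EF_F = 33+4 = 37
Expected project duration μ = 37 days. Critical path: A → B → D → E → F.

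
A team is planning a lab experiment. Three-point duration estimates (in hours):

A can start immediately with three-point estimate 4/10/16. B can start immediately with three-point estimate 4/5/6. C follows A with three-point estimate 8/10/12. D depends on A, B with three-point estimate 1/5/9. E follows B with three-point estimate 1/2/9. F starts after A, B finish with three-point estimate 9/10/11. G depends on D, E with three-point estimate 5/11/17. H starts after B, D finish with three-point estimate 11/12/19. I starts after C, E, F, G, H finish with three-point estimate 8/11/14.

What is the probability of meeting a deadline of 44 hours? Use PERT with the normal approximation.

te_A = (4 + 4·10 + 16)/6 = 60/6 = 10; σ²_A = ((16−4)/6)² = 4.000
te_B = (4 + 4·5 + 6)/6 = 30/6 = 5; σ²_B = ((6−4)/6)² = 0.111
te_C = (8 + 4·10 + 12)/6 = 60/6 = 10; σ²_C = ((12−8)/6)² = 0.444
te_D = (1 + 4·5 + 9)/6 = 30/6 = 5; σ²_D = ((9−1)/6)² = 1.778
te_E = (1 + 4·2 + 9)/6 = 18/6 = 3; σ²_E = ((9−1)/6)² = 1.778
te_F = (9 + 4·10 + 11)/6 = 60/6 = 10; σ²_F = ((11−9)/6)² = 0.111
te_G = (5 + 4·11 + 17)/6 = 66/6 = 11; σ²_G = ((17−5)/6)² = 4.000
te_H = (11 + 4·12 + 19)/6 = 78/6 = 13; σ²_H = ((19−11)/6)² = 1.778
te_I = (8 + 4·11 + 14)/6 = 66/6 = 11; σ²_I = ((14−8)/6)² = 1.000

Forward pass:
ES_A = 0; EF_A = 10
ES_B = 0; EF_B = 5
ES_C = 10; EF_C = 10+10 = 20
ES_D = max(EF_A=10, EF_B=5) = 10; EF_D = 10+5 = 15
ES_E = 5; EF_E = 5+3 = 8
ES_F = max(EF_A=10, EF_B=5) = 10; EF_F = 10+10 = 20
ES_G = max(EF_D=15, EF_E=8) = 15; EF_G = 15+11 = 26
ES_H = max(EF_B=5, EF_D=15) = 15; EF_H = 15+13 = 28
ES_I = max(EF_C=20, EF_E=8, EF_F=20, EF_G=26, EF_H=28) = 28; EF_I = 28+11 = 39
Expected project duration μ = 39 hours. Critical path: A → D → H → I.

Variance along critical path = 4.000 + 1.778 + 1.778 + 1.000 = 8.556; σ = √8.556 = 2.925 hours.
Z = (44 − 39) / 2.925 = 1.709
P(T ≤ 44) = Φ(1.709) ≈ 0.956

0.956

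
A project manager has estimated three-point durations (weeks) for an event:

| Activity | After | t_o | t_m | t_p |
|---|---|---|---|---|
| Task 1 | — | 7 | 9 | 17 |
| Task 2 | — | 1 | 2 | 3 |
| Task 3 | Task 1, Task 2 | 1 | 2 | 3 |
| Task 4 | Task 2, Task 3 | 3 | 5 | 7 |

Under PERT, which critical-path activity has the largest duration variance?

Task 1

te_Task 1 = (7 + 4·9 + 17)/6 = 60/6 = 10; σ²_Task 1 = ((17−7)/6)² = 2.778
te_Task 2 = (1 + 4·2 + 3)/6 = 12/6 = 2; σ²_Task 2 = ((3−1)/6)² = 0.111
te_Task 3 = (1 + 4·2 + 3)/6 = 12/6 = 2; σ²_Task 3 = ((3−1)/6)² = 0.111
te_Task 4 = (3 + 4·5 + 7)/6 = 30/6 = 5; σ²_Task 4 = ((7−3)/6)² = 0.444

Forward pass:
ES_Task 1 = 0; EF_Task 1 = 10
ES_Task 2 = 0; EF_Task 2 = 2
ES_Task 3 = max(EF_Task 1=10, EF_Task 2=2) = 10; EF_Task 3 = 10+2 = 12
ES_Task 4 = max(EF_Task 2=2, EF_Task 3=12) = 12; EF_Task 4 = 12+5 = 17
Expected project duration μ = 17 weeks. Critical path: Task 1 → Task 3 → Task 4.

Variances on critical path: σ²_Task 1=2.778, σ²_Task 3=0.111, σ²_Task 4=0.444.
Largest is σ²_Task 1 = 2.778.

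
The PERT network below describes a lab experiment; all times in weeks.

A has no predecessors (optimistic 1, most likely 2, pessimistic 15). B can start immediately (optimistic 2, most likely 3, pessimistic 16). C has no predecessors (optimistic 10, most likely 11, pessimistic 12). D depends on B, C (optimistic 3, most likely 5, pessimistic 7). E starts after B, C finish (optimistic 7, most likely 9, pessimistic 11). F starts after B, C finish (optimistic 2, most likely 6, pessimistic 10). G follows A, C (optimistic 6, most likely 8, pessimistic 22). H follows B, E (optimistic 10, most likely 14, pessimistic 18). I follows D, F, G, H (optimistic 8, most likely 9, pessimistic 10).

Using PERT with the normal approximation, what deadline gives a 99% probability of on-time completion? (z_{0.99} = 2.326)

46.6 weeks

te_A = (1 + 4·2 + 15)/6 = 24/6 = 4; σ²_A = ((15−1)/6)² = 5.444
te_B = (2 + 4·3 + 16)/6 = 30/6 = 5; σ²_B = ((16−2)/6)² = 5.444
te_C = (10 + 4·11 + 12)/6 = 66/6 = 11; σ²_C = ((12−10)/6)² = 0.111
te_D = (3 + 4·5 + 7)/6 = 30/6 = 5; σ²_D = ((7−3)/6)² = 0.444
te_E = (7 + 4·9 + 11)/6 = 54/6 = 9; σ²_E = ((11−7)/6)² = 0.444
te_F = (2 + 4·6 + 10)/6 = 36/6 = 6; σ²_F = ((10−2)/6)² = 1.778
te_G = (6 + 4·8 + 22)/6 = 60/6 = 10; σ²_G = ((22−6)/6)² = 7.111
te_H = (10 + 4·14 + 18)/6 = 84/6 = 14; σ²_H = ((18−10)/6)² = 1.778
te_I = (8 + 4·9 + 10)/6 = 54/6 = 9; σ²_I = ((10−8)/6)² = 0.111

Forward pass:
ES_A = 0; EF_A = 4
ES_B = 0; EF_B = 5
ES_C = 0; EF_C = 11
ES_D = max(EF_B=5, EF_C=11) = 11; EF_D = 11+5 = 16
ES_E = max(EF_B=5, EF_C=11) = 11; EF_E = 11+9 = 20
ES_F = max(EF_B=5, EF_C=11) = 11; EF_F = 11+6 = 17
ES_G = max(EF_A=4, EF_C=11) = 11; EF_G = 11+10 = 21
ES_H = max(EF_B=5, EF_E=20) = 20; EF_H = 20+14 = 34
ES_I = max(EF_D=16, EF_F=17, EF_G=21, EF_H=34) = 34; EF_I = 34+9 = 43
Expected project duration μ = 43 weeks. Critical path: C → E → H → I.

Variance along critical path = 0.111 + 0.444 + 1.778 + 0.111 = 2.444; σ = 1.563 weeks.
D = μ + z·σ = 43 + 2.326·1.563 = 46.6 weeks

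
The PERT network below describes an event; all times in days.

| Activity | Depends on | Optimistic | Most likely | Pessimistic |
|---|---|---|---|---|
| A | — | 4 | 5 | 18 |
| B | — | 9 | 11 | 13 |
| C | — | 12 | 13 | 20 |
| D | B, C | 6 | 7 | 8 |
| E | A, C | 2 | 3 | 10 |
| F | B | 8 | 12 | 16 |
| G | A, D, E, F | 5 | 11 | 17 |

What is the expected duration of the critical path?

te_A = (4 + 4·5 + 18)/6 = 42/6 = 7
te_B = (9 + 4·11 + 13)/6 = 66/6 = 11
te_C = (12 + 4·13 + 20)/6 = 84/6 = 14
te_D = (6 + 4·7 + 8)/6 = 42/6 = 7
te_E = (2 + 4·3 + 10)/6 = 24/6 = 4
te_F = (8 + 4·12 + 16)/6 = 72/6 = 12
te_G = (5 + 4·11 + 17)/6 = 66/6 = 11

Forward pass:
ES_A = 0; EF_A = 7
ES_B = 0; EF_B = 11
ES_C = 0; EF_C = 14
ES_D = max(EF_B=11, EF_C=14) = 14; EF_D = 14+7 = 21
ES_E = max(EF_A=7, EF_C=14) = 14; EF_E = 14+4 = 18
ES_F = 11; EF_F = 11+12 = 23
ES_G = max(EF_A=7, EF_D=21, EF_E=18, EF_F=23) = 23; EF_G = 23+11 = 34
Expected project duration μ = 34 days. Critical path: B → F → G.

34 days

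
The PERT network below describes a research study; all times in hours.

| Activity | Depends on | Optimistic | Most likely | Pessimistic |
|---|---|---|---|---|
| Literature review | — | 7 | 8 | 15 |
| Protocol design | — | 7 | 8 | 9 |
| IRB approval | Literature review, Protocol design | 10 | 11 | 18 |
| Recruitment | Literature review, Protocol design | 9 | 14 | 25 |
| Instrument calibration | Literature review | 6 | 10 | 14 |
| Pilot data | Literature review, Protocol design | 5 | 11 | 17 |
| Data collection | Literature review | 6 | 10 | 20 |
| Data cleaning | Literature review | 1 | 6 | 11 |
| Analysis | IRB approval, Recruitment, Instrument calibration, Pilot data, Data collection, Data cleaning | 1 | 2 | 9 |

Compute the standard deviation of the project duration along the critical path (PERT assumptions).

3.27 hours

te_Literature review = (7 + 4·8 + 15)/6 = 54/6 = 9; σ²_Literature review = ((15−7)/6)² = 1.778
te_Protocol design = (7 + 4·8 + 9)/6 = 48/6 = 8; σ²_Protocol design = ((9−7)/6)² = 0.111
te_IRB approval = (10 + 4·11 + 18)/6 = 72/6 = 12; σ²_IRB approval = ((18−10)/6)² = 1.778
te_Recruitment = (9 + 4·14 + 25)/6 = 90/6 = 15; σ²_Recruitment = ((25−9)/6)² = 7.111
te_Instrument calibration = (6 + 4·10 + 14)/6 = 60/6 = 10; σ²_Instrument calibration = ((14−6)/6)² = 1.778
te_Pilot data = (5 + 4·11 + 17)/6 = 66/6 = 11; σ²_Pilot data = ((17−5)/6)² = 4.000
te_Data collection = (6 + 4·10 + 20)/6 = 66/6 = 11; σ²_Data collection = ((20−6)/6)² = 5.444
te_Data cleaning = (1 + 4·6 + 11)/6 = 36/6 = 6; σ²_Data cleaning = ((11−1)/6)² = 2.778
te_Analysis = (1 + 4·2 + 9)/6 = 18/6 = 3; σ²_Analysis = ((9−1)/6)² = 1.778

Forward pass:
ES_Literature review = 0; EF_Literature review = 9
ES_Protocol design = 0; EF_Protocol design = 8
ES_IRB approval = max(EF_Literature review=9, EF_Protocol design=8) = 9; EF_IRB approval = 9+12 = 21
ES_Recruitment = max(EF_Literature review=9, EF_Protocol design=8) = 9; EF_Recruitment = 9+15 = 24
ES_Instrument calibration = 9; EF_Instrument calibration = 9+10 = 19
ES_Pilot data = max(EF_Literature review=9, EF_Protocol design=8) = 9; EF_Pilot data = 9+11 = 20
ES_Data collection = 9; EF_Data collection = 9+11 = 20
ES_Data cleaning = 9; EF_Data cleaning = 9+6 = 15
ES_Analysis = max(EF_IRB approval=21, EF_Recruitment=24, EF_Instrument calibration=19, EF_Pilot data=20, EF_Data collection=20, EF_Data cleaning=15) = 24; EF_Analysis = 24+3 = 27
Expected project duration μ = 27 hours. Critical path: Literature review → Recruitment → Analysis.

Variance along critical path = 1.778 + 7.111 + 1.778 = 10.667
σ = √10.667 = 3.266 hours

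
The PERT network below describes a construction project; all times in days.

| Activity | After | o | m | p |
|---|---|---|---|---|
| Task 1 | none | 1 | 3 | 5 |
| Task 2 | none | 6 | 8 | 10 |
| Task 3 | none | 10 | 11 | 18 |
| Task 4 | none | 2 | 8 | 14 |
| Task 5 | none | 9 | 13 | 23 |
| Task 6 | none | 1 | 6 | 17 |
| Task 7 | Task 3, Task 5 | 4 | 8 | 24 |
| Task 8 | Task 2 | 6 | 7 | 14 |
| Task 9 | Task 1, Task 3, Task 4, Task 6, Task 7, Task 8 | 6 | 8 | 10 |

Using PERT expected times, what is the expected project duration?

te_Task 1 = (1 + 4·3 + 5)/6 = 18/6 = 3
te_Task 2 = (6 + 4·8 + 10)/6 = 48/6 = 8
te_Task 3 = (10 + 4·11 + 18)/6 = 72/6 = 12
te_Task 4 = (2 + 4·8 + 14)/6 = 48/6 = 8
te_Task 5 = (9 + 4·13 + 23)/6 = 84/6 = 14
te_Task 6 = (1 + 4·6 + 17)/6 = 42/6 = 7
te_Task 7 = (4 + 4·8 + 24)/6 = 60/6 = 10
te_Task 8 = (6 + 4·7 + 14)/6 = 48/6 = 8
te_Task 9 = (6 + 4·8 + 10)/6 = 48/6 = 8

Forward pass:
ES_Task 1 = 0; EF_Task 1 = 3
ES_Task 2 = 0; EF_Task 2 = 8
ES_Task 3 = 0; EF_Task 3 = 12
ES_Task 4 = 0; EF_Task 4 = 8
ES_Task 5 = 0; EF_Task 5 = 14
ES_Task 6 = 0; EF_Task 6 = 7
ES_Task 7 = max(EF_Task 3=12, EF_Task 5=14) = 14; EF_Task 7 = 14+10 = 24
ES_Task 8 = 8; EF_Task 8 = 8+8 = 16
ES_Task 9 = max(EF_Task 1=3, EF_Task 3=12, EF_Task 4=8, EF_Task 6=7, EF_Task 7=24, EF_Task 8=16) = 24; EF_Task 9 = 24+8 = 32
Expected project duration μ = 32 days. Critical path: Task 5 → Task 7 → Task 9.

32 days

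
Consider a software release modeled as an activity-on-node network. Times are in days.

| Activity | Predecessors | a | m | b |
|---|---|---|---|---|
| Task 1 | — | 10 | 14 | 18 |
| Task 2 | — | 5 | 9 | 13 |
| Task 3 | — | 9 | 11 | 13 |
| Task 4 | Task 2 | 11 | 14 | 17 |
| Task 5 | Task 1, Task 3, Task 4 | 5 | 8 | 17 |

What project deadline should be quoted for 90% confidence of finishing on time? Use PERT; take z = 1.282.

35.3 days

te_Task 1 = (10 + 4·14 + 18)/6 = 84/6 = 14; σ²_Task 1 = ((18−10)/6)² = 1.778
te_Task 2 = (5 + 4·9 + 13)/6 = 54/6 = 9; σ²_Task 2 = ((13−5)/6)² = 1.778
te_Task 3 = (9 + 4·11 + 13)/6 = 66/6 = 11; σ²_Task 3 = ((13−9)/6)² = 0.444
te_Task 4 = (11 + 4·14 + 17)/6 = 84/6 = 14; σ²_Task 4 = ((17−11)/6)² = 1.000
te_Task 5 = (5 + 4·8 + 17)/6 = 54/6 = 9; σ²_Task 5 = ((17−5)/6)² = 4.000

Forward pass:
ES_Task 1 = 0; EF_Task 1 = 14
ES_Task 2 = 0; EF_Task 2 = 9
ES_Task 3 = 0; EF_Task 3 = 11
ES_Task 4 = 9; EF_Task 4 = 9+14 = 23
ES_Task 5 = max(EF_Task 1=14, EF_Task 3=11, EF_Task 4=23) = 23; EF_Task 5 = 23+9 = 32
Expected project duration μ = 32 days. Critical path: Task 2 → Task 4 → Task 5.

Variance along critical path = 1.778 + 1.000 + 4.000 = 6.778; σ = 2.603 days.
D = μ + z·σ = 32 + 1.282·2.603 = 35.3 days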